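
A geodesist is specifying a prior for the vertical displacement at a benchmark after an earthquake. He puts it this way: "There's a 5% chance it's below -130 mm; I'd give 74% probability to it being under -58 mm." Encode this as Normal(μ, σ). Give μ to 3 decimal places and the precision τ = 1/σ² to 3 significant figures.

μ = -78.243, τ = 0.00101

The p-quantile of Normal(μ,σ) is μ + z_p·σ, with z_{0.05} = -1.645 and z_{0.74} = 0.6433.
Eliminate σ: μ = (z₂·x₁ − z₁·x₂)/(z₂ − z₁) = (0.6433·-130 − (-1.645)·-58)/2.288 = -78.243.
Then σ = (x₂ − x₁)/(z₂ − z₁) = (-58 − -130)/2.288 = 31.466.
Precision τ = 1/σ² = 1/31.47² = 0.00101.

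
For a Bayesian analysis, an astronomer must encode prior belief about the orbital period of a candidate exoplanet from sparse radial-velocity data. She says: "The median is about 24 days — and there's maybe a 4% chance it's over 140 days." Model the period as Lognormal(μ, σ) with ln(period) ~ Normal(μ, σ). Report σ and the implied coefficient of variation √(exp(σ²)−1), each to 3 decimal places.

If T ~ Lognormal(μ,σ) then ln T ~ Normal(μ,σ), so the p-quantile of ln T is μ + z_p·σ.
ln(24) = 3.178 and ln(140) = 4.942; z_{0.5} = 0, z_{0.96} = 1.751.
σ = (4.942 − 3.178)/(1.751 − (0)) = 1.007.
μ = 3.178 − (0)·1.007 = 3.178.
CV = √(exp(σ²)−1) = √(exp(1.0148)−1) = 1.326.

σ ≈ 1.007, CV ≈ 1.326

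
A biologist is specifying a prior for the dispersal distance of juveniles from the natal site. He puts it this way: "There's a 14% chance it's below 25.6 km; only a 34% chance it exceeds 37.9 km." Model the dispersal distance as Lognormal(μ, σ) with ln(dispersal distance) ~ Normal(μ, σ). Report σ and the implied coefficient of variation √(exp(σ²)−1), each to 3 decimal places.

σ ≈ 0.263, CV ≈ 0.267

If T ~ Lognormal(μ,σ) then ln T ~ Normal(μ,σ), so the p-quantile of ln T is μ + z_p·σ.
ln(25.6) = 3.243 and ln(37.9) = 3.635; z_{0.14} = -1.08, z_{0.66} = 0.4125.
σ = (3.635 − 3.243)/(0.4125 − (-1.08)) = 0.263.
μ = 3.243 − (-1.08)·0.263 = 3.527.
CV = √(exp(σ²)−1) = √(exp(0.0691)−1) = 0.267.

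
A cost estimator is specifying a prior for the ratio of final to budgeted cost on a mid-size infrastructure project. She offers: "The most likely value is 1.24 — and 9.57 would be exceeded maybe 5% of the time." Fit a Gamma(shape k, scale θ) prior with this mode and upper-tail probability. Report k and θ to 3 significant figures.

Gamma(k,θ) with k>1 has mode (k−1)θ, so θ = 1.24/(k−1).
Need P(X < 9.57) = 0.95 with θ tied to k this way. Start at k = 2, θ = 1.24: P(X<9.57) ≈ 0.996.
Too high — lower k to spread out. Iterating converges to k ≈ 1.51.
Then θ = 1.24/(1.51−1) ≈ 2.44.

k ≈ 1.51, θ ≈ 2.44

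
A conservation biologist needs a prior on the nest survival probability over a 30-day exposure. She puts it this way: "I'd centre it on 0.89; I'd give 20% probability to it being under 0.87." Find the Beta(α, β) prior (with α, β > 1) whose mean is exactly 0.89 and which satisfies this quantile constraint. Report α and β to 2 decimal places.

With mean 0.89 fixed, write α = 0.89s, β = 0.11s where s = α+β.
Need P(θ < 0.87) = 0.2 under Beta(0.89s, 0.11s). Normal approximation: (q−m)/√(m(1−m)/s) ≈ z_{0.2} = -0.842, so s ≈ 0.89·0.11·(-0.842)²/(0.87−0.89)² = 173.4.
At s = 173.4: P(θ<0.87) ≈ 0.194. Adjusting to match 0.2 gives s ≈ 163.63.
So α = 0.89·163.63 ≈ 145.63, β = 0.11·163.63 ≈ 18.00.

α ≈ 145.63, β ≈ 18.00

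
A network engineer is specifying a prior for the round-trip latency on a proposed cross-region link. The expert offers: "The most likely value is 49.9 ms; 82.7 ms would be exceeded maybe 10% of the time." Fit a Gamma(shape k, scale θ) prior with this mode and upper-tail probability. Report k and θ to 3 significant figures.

k ≈ 8.4, θ ≈ 6.75

Gamma(k,θ) with k>1 has mode (k−1)θ, so θ = 49.9/(k−1).
Need P(X < 82.7) = 0.9 with θ tied to k this way. Start at k = 2, θ = 49.9: P(X<82.7) ≈ 0.493.
Too low — raise k to concentrate. Iterating converges to k ≈ 8.4.
Then θ = 49.9/(8.4−1) ≈ 6.75.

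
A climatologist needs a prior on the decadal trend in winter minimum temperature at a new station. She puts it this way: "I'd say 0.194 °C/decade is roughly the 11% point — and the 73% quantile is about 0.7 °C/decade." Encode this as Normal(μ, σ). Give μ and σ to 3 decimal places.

μ = 0.531, σ = 0.275

The p-quantile of Normal(μ,σ) is μ + z_p·σ, with z_{0.11} = -1.227 and z_{0.73} = 0.6128.
Eliminate σ: μ = (z₂·x₁ − z₁·x₂)/(z₂ − z₁) = (0.6128·0.194 − (-1.227)·0.7)/1.839 = 0.531.
Then σ = (x₂ − x₁)/(z₂ − z₁) = (0.7 − 0.194)/1.839 = 0.275.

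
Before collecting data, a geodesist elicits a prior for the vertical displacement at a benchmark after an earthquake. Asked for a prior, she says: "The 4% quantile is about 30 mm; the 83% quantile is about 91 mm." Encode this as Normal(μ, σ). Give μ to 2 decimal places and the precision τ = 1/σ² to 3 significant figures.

For Normal(μ,σ), the p-quantile is μ + z_p·σ. Here z_{0.04} = -1.751, z_{0.83} = 0.9542.
So 30 = μ − 1.751σ and 91 = μ + 0.9542σ.
Subtracting: σ = (91 − 30)/(0.9542 − (-1.751)) = 22.55.
Then μ = 30 − (-1.751)·22.55 = 69.48.
Precision τ = 1/σ² = 1/22.55² = 0.00197.

μ = 69.48, τ = 0.00197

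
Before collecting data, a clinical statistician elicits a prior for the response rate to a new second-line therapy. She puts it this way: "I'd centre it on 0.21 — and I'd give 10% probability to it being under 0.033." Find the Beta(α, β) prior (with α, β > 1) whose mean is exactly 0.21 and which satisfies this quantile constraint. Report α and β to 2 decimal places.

With mean 0.21 fixed, write α = 0.21s, β = 0.79s where s = α+β.
Need P(θ < 0.033) = 0.1 under Beta(0.21s, 0.79s). Normal approximation: (q−m)/√(m(1−m)/s) ≈ z_{0.1} = -1.28, so s ≈ 0.21·0.79·(-1.28)²/(0.033−0.21)² = 8.7.
At s = 8.7: P(θ<0.033) ≈ 0.038. Adjusting to match 0.1 gives s ≈ 5.32.
So α = 0.21·5.32 ≈ 1.12, β = 0.79·5.32 ≈ 4.20.

α ≈ 1.12, β ≈ 4.20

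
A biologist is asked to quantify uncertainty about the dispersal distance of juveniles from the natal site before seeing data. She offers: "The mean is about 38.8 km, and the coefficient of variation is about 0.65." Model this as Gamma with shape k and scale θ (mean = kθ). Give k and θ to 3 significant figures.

k ≈ 2.37, θ ≈ 16.4

For Gamma(k, scale θ): mean = kθ, variance = kθ², so CV = 1/√k.
CV = 0.65, hence k = 1/CV² = 2.37.
Then θ = mean/k = 38.8/2.37 = 16.4.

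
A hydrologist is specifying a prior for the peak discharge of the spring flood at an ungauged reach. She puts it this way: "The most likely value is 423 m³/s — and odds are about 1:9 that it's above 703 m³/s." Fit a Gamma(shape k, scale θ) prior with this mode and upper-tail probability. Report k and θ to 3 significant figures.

Gamma(k,θ) with k>1 has mode (k−1)θ, so θ = 423/(k−1).
Need P(X < 703) = 0.9 with θ tied to k this way. Start at k = 2, θ = 423: P(X<703) ≈ 0.495.
Too low — raise k to concentrate. Iterating converges to k ≈ 8.32.
Then θ = 423/(8.32−1) ≈ 57.8.

k ≈ 8.32, θ ≈ 57.8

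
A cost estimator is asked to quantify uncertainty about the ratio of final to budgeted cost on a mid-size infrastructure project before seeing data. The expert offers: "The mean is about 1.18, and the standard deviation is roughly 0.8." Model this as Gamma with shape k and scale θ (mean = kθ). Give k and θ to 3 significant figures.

k ≈ 2.18, θ ≈ 0.542

For Gamma(k, scale θ): mean = kθ, variance = kθ², so CV = 1/√k.
CV = SD/mean = 0.8/1.18 = 0.678, hence k = 1/CV² = 2.18.
Then θ = mean/k = 1.18/2.18 = 0.542.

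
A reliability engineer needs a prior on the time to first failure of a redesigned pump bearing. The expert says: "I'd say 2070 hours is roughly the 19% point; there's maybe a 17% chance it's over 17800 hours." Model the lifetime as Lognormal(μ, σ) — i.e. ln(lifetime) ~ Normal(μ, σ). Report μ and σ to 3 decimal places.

If T ~ Lognormal(μ,σ) then ln T ~ Normal(μ,σ), so the p-quantile of ln T is μ + z_p·σ.
ln(2070) = 7.635 and ln(17800) = 9.787; z_{0.19} = -0.8779, z_{0.83} = 0.9542.
σ = (9.787 − 7.635)/(0.9542 − (-0.8779)) = 1.174.
μ = 7.635 − (-0.8779)·1.174 = 8.666.

μ ≈ 8.666, σ ≈ 1.174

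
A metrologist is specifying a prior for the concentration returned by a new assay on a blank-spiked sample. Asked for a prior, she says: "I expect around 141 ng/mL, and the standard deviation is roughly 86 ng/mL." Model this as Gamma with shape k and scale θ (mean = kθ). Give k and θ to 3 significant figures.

k ≈ 2.69, θ ≈ 52.5

For Gamma(k, scale θ): mean = kθ, variance = kθ², so CV = 1/√k.
CV = SD/mean = 86/141 = 0.6099, hence k = 1/CV² = 2.69.
Then θ = mean/k = 141/2.69 = 52.5.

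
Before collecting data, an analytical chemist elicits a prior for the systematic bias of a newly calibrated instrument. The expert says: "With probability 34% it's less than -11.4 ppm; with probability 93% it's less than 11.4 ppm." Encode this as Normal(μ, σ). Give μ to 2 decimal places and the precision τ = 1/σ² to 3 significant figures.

For Normal(μ,σ), the p-quantile is μ + z_p·σ. Here z_{0.34} = -0.4125, z_{0.93} = 1.476.
So -11.4 = μ − 0.4125σ and 11.4 = μ + 1.476σ.
Subtracting: σ = (11.4 − -11.4)/(1.476 − (-0.4125)) = 12.07.
Then μ = -11.4 − (-0.4125)·12.07 = -6.42.
Precision τ = 1/σ² = 1/12.07² = 0.00686.

μ = -6.42, τ = 0.00686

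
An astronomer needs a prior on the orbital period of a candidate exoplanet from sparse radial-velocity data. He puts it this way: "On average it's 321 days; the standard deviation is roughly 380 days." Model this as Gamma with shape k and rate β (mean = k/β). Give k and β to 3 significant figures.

k ≈ 0.714, β ≈ 0.00222

For Gamma(k, rate β): mean = k/β, variance = k/β², so CV = 1/√k.
CV = SD/mean = 380/321 = 1.184, hence k = 1/CV² = 0.714.
Then β = k/mean = 0.714/321 = 0.00222.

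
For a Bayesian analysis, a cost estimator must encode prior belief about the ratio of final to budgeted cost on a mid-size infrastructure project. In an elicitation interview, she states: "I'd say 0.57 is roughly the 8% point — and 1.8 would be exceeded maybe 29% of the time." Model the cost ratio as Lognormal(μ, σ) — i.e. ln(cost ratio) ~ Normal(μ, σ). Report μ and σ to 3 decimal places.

μ ≈ 0.263, σ ≈ 0.587

If T ~ Lognormal(μ,σ) then ln T ~ Normal(μ,σ), so the p-quantile of ln T is μ + z_p·σ.
ln(0.57) = -0.5621 and ln(1.8) = 0.5878; z_{0.08} = -1.405, z_{0.71} = 0.5534.
σ = (0.5878 − -0.5621)/(0.5534 − (-1.405)) = 0.587.
μ = -0.5621 − (-1.405)·0.587 = 0.263.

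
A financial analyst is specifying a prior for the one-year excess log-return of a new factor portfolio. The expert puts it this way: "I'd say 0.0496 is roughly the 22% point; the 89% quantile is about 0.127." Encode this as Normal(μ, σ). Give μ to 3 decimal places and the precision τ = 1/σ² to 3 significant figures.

μ = 0.080, τ = 667

For Normal(μ,σ), the p-quantile is μ + z_p·σ. Here z_{0.22} = -0.7722, z_{0.89} = 1.227.
So 0.0496 = μ − 0.7722σ and 0.127 = μ + 1.227σ.
Subtracting: σ = (0.127 − 0.0496)/(1.227 − (-0.7722)) = 0.039.
Then μ = 0.0496 − (-0.7722)·0.039 = 0.080.
Precision τ = 1/σ² = 1/0.03872² = 667.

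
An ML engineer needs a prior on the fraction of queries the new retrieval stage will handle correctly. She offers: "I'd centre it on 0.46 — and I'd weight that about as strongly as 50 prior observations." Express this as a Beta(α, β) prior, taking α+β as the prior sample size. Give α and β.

α = 23, β = 27

Under the effective-sample-size interpretation, Beta(α, β) has prior mean α/(α+β) and prior sample size α+β.
So α+β = 50 and α/(α+β) = 0.46, giving α = 0.46·50 = 23 and β = 50 − 23 = 27.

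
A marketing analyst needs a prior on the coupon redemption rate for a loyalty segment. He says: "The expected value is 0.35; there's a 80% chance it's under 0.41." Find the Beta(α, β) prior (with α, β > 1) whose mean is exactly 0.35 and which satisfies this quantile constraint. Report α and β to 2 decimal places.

With mean 0.35 fixed, write α = 0.35s, β = 0.65s where s = α+β.
Need P(θ < 0.41) = 0.8 under Beta(0.35s, 0.65s). Normal approximation: (q−m)/√(m(1−m)/s) ≈ z_{0.8} = 0.842, so s ≈ 0.35·0.65·(0.842)²/(0.41−0.35)² = 44.8.
At s = 44.8: P(θ<0.41) ≈ 0.802. Adjusting to match 0.8 gives s ≈ 43.82.
So α = 0.35·43.82 ≈ 15.34, β = 0.65·43.82 ≈ 28.48.

α ≈ 15.34, β ≈ 28.48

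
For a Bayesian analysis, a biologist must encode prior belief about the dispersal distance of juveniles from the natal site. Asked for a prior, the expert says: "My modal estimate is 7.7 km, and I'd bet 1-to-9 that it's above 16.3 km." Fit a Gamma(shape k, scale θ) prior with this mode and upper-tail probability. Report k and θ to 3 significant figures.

k ≈ 4.42, θ ≈ 2.25

Gamma(k,θ) with k>1 has mode (k−1)θ, so θ = 7.7/(k−1).
Need P(X < 16.3) = 0.9 with θ tied to k this way. Start at k = 2, θ = 7.7: P(X<16.3) ≈ 0.625.
Too low — raise k to concentrate. Iterating converges to k ≈ 4.42.
Then θ = 7.7/(4.42−1) ≈ 2.25.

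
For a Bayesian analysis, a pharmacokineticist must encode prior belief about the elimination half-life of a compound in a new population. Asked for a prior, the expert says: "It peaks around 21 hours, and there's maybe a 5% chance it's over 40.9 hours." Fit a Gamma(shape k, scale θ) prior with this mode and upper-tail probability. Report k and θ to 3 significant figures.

Gamma(k,θ) with k>1 has mode (k−1)θ, so θ = 21/(k−1).
Need P(X < 40.9) = 0.95 with θ tied to k this way. Start at k = 2, θ = 21: P(X<40.9) ≈ 0.580.
Too low — raise k to concentrate. Iterating converges to k ≈ 7.25.
Then θ = 21/(7.25−1) ≈ 3.36.

k ≈ 7.25, θ ≈ 3.36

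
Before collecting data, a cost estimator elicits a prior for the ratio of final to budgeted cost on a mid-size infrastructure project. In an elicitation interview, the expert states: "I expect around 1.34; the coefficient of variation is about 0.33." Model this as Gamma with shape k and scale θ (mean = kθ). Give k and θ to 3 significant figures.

k ≈ 9.18, θ ≈ 0.146

For Gamma(k, scale θ): mean = kθ, variance = kθ², so CV = 1/√k.
CV = 0.33, hence k = 1/CV² = 9.18.
Then θ = mean/k = 1.34/9.18 = 0.146.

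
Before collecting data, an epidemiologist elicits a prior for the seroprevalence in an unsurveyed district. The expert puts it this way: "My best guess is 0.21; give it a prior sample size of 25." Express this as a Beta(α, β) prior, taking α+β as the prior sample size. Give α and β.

Under the effective-sample-size interpretation, Beta(α, β) has prior mean α/(α+β) and prior sample size α+β.
So α+β = 25 and α/(α+β) = 0.21, giving α = 0.21·25 = 5.25 and β = 25 − 5.25 = 19.75.

α = 5.25, β = 19.75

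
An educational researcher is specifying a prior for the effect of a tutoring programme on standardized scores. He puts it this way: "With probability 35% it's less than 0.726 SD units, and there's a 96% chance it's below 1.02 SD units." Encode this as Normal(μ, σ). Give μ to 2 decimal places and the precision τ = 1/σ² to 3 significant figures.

μ = 0.78, τ = 52.8

For Normal(μ,σ), the p-quantile is μ + z_p·σ. Here z_{0.35} = -0.3853, z_{0.96} = 1.751.
So 0.726 = μ − 0.3853σ and 1.02 = μ + 1.751σ.
Subtracting: σ = (1.02 − 0.726)/(1.751 − (-0.3853)) = 0.14.
Then μ = 0.726 − (-0.3853)·0.14 = 0.78.
Precision τ = 1/σ² = 1/0.1376² = 52.8.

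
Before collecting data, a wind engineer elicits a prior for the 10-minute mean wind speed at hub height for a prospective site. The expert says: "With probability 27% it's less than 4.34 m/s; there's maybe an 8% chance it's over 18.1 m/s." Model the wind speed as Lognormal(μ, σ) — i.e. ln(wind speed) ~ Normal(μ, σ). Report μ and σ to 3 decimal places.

μ ≈ 1.902, σ ≈ 0.708

If T ~ Lognormal(μ,σ) then ln T ~ Normal(μ,σ), so the p-quantile of ln T is μ + z_p·σ.
ln(4.34) = 1.468 and ln(18.1) = 2.896; z_{0.27} = -0.6128, z_{0.92} = 1.405.
σ = (2.896 − 1.468)/(1.405 − (-0.6128)) = 0.708.
μ = 1.468 − (-0.6128)·0.708 = 1.902.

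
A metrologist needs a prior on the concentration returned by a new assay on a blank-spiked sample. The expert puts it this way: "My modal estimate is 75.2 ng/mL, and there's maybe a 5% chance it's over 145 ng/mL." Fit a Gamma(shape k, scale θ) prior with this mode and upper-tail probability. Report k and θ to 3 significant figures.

k ≈ 7.44, θ ≈ 11.7

Gamma(k,θ) with k>1 has mode (k−1)θ, so θ = 75.2/(k−1).
Need P(X < 145) = 0.95 with θ tied to k this way. Start at k = 2, θ = 75.2: P(X<145) ≈ 0.574.
Too low — raise k to concentrate. Iterating converges to k ≈ 7.44.
Then θ = 75.2/(7.44−1) ≈ 11.7.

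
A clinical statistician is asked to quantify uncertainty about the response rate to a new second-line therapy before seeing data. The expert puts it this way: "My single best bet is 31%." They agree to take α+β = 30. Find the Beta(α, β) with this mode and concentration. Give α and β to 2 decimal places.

For α,β > 1 the Beta mode is (α−1)/(α+β−2). With α+β = 30, the mode is (α−1)/28.
Set (α−1)/28 = 0.31 → α = 1 + 0.31·28 = 9.68.
β = 30 − α = 20.32.

α = 9.68, β = 20.32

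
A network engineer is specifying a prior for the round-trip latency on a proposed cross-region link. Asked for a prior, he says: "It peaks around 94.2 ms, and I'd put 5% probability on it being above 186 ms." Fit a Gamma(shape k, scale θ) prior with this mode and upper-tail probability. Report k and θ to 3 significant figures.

Gamma(k,θ) with k>1 has mode (k−1)θ, so θ = 94.2/(k−1).
Need P(X < 186) = 0.95 with θ tied to k this way. Start at k = 2, θ = 94.2: P(X<186) ≈ 0.587.
Too low — raise k to concentrate. Iterating converges to k ≈ 6.99.
Then θ = 94.2/(6.99−1) ≈ 15.7.

k ≈ 6.99, θ ≈ 15.7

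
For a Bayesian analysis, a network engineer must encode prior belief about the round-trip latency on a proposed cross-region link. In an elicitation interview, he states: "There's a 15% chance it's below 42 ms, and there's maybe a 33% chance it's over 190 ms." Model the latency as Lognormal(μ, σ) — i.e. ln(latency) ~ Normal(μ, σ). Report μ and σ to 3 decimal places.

μ ≈ 4.797, σ ≈ 1.022

If T ~ Lognormal(μ,σ) then ln T ~ Normal(μ,σ), so the p-quantile of ln T is μ + z_p·σ.
ln(42) = 3.738 and ln(190) = 5.247; z_{0.15} = -1.036, z_{0.67} = 0.4399.
σ = (5.247 − 3.738)/(0.4399 − (-1.036)) = 1.022.
μ = 3.738 − (-1.036)·1.022 = 4.797.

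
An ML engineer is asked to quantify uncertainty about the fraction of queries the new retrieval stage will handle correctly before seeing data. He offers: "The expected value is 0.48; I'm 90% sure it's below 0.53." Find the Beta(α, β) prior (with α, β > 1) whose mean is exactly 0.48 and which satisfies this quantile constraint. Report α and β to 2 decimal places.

With mean 0.48 fixed, write α = 0.48s, β = 0.52s where s = α+β.
Need P(θ < 0.53) = 0.9 under Beta(0.48s, 0.52s). Normal approximation: (q−m)/√(m(1−m)/s) ≈ z_{0.9} = 1.28, so s ≈ 0.48·0.52·(1.28)²/(0.53−0.48)² = 164.0.
At s = 164.0: P(θ<0.53) ≈ 0.900. Adjusting to match 0.9 gives s ≈ 164.00.
So α = 0.48·164.00 ≈ 78.72, β = 0.52·164.00 ≈ 85.28.

α ≈ 78.72, β ≈ 85.28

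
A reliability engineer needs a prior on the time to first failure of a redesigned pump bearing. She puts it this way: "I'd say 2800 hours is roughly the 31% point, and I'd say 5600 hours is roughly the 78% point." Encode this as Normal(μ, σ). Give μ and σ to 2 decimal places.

For Normal(μ,σ), the p-quantile is μ + z_p·σ. Here z_{0.31} = -0.4959, z_{0.78} = 0.7722.
So 2800 = μ − 0.4959σ and 5600 = μ + 0.7722σ.
Subtracting: σ = (5600 − 2800)/(0.7722 − (-0.4959)) = 2208.13.
Then μ = 2800 − (-0.4959)·2208.13 = 3894.90.

μ = 3894.90, σ = 2208.13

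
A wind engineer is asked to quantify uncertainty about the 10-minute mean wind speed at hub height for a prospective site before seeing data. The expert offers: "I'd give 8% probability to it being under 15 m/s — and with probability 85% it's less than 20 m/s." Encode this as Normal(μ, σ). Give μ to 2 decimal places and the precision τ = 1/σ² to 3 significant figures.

μ = 17.88, τ = 0.238

The p-quantile of Normal(μ,σ) is μ + z_p·σ, with z_{0.08} = -1.405 and z_{0.85} = 1.036.
Eliminate σ: μ = (z₂·x₁ − z₁·x₂)/(z₂ − z₁) = (1.036·15 − (-1.405)·20)/2.442 = 17.88.
Then σ = (x₂ − x₁)/(z₂ − z₁) = (20 − 15)/2.442 = 2.05.
Precision τ = 1/σ² = 1/2.048² = 0.238.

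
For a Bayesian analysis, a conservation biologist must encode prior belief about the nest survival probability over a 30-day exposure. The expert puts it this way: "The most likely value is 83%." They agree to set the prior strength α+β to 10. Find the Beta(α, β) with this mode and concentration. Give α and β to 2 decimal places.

For α,β > 1 the Beta mode is (α−1)/(α+β−2). With α+β = 10, the mode is (α−1)/8.
Set (α−1)/8 = 0.83 → α = 1 + 0.83·8 = 7.64.
β = 10 − α = 2.36.

α = 7.64, β = 2.36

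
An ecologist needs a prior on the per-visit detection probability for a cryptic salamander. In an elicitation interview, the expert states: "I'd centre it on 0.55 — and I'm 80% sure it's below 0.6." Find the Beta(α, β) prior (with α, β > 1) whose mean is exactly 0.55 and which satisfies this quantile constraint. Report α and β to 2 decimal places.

With mean 0.55 fixed, write α = 0.55s, β = 0.45s where s = α+β.
Need P(θ < 0.6) = 0.8 under Beta(0.55s, 0.45s). Normal approximation: (q−m)/√(m(1−m)/s) ≈ z_{0.8} = 0.842, so s ≈ 0.55·0.45·(0.842)²/(0.6−0.55)² = 70.1.
At s = 70.1: P(θ<0.6) ≈ 0.799. Adjusting to match 0.8 gives s ≈ 70.63.
So α = 0.55·70.63 ≈ 38.85, β = 0.45·70.63 ≈ 31.79.

α ≈ 38.85, β ≈ 31.79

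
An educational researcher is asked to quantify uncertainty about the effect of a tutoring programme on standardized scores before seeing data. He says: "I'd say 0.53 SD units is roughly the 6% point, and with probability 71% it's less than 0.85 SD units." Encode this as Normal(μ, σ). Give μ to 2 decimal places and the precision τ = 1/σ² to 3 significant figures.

For Normal(μ,σ), the p-quantile is μ + z_p·σ. Here z_{0.06} = -1.555, z_{0.71} = 0.5534.
So 0.53 = μ − 1.555σ and 0.85 = μ + 0.5534σ.
Subtracting: σ = (0.85 − 0.53)/(0.5534 − (-1.555)) = 0.15.
Then μ = 0.53 − (-1.555)·0.15 = 0.77.
Precision τ = 1/σ² = 1/0.1518² = 43.4.

μ = 0.77, τ = 43.4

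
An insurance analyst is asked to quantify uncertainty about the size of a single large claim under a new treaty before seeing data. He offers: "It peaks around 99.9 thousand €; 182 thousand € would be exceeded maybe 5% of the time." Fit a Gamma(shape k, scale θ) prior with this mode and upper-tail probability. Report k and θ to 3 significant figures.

k ≈ 8.74, θ ≈ 12.9

Gamma(k,θ) with k>1 has mode (k−1)θ, so θ = 99.9/(k−1).
Need P(X < 182) = 0.95 with θ tied to k this way. Start at k = 2, θ = 99.9: P(X<182) ≈ 0.544.
Too low — raise k to concentrate. Iterating converges to k ≈ 8.74.
Then θ = 99.9/(8.74−1) ≈ 12.9.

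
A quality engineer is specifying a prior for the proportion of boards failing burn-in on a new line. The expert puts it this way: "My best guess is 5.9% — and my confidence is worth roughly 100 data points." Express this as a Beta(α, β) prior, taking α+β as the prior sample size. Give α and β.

α = 5.9, β = 94.1

Under the effective-sample-size interpretation, Beta(α, β) has prior mean α/(α+β) and prior sample size α+β.
So α+β = 100 and α/(α+β) = 0.059, giving α = 0.059·100 = 5.9 and β = 100 − 5.9 = 94.1.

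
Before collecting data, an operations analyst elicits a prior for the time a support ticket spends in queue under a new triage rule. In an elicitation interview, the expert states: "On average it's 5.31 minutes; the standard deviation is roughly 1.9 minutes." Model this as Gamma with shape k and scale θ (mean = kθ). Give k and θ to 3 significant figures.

k ≈ 7.81, θ ≈ 0.68

For Gamma(k, scale θ): mean = kθ, variance = kθ², so CV = 1/√k.
CV = SD/mean = 1.9/5.31 = 0.3578, hence k = 1/CV² = 7.81.
Then θ = mean/k = 5.31/7.81 = 0.68.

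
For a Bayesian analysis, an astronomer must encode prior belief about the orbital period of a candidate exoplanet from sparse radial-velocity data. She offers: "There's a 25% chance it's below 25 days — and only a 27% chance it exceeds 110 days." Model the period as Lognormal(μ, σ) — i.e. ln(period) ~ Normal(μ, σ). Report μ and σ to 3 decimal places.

If T ~ Lognormal(μ,σ) then ln T ~ Normal(μ,σ), so the p-quantile of ln T is μ + z_p·σ.
ln(25) = 3.219 and ln(110) = 4.7; z_{0.25} = -0.6745, z_{0.73} = 0.6128.
σ = (4.7 − 3.219)/(0.6128 − (-0.6745)) = 1.151.
μ = 3.219 − (-0.6745)·1.151 = 3.995.

μ ≈ 3.995, σ ≈ 1.151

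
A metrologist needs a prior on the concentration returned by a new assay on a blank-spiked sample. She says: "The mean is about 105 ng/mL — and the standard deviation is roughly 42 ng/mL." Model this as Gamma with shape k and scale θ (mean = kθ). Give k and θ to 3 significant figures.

For Gamma(k, scale θ): mean = kθ, variance = kθ², so CV = 1/√k.
CV = SD/mean = 42/105 = 0.4, hence k = 1/CV² = 6.25.
Then θ = mean/k = 105/6.25 = 16.8.

k ≈ 6.25, θ ≈ 16.8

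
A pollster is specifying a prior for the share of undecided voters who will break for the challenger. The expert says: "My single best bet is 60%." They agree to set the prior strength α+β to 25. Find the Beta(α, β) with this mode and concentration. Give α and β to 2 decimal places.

For α,β > 1 the Beta mode is (α−1)/(α+β−2). With α+β = 25, the mode is (α−1)/23.
Set (α−1)/23 = 0.6 → α = 1 + 0.6·23 = 14.80.
β = 25 − α = 10.20.

α = 14.80, β = 10.20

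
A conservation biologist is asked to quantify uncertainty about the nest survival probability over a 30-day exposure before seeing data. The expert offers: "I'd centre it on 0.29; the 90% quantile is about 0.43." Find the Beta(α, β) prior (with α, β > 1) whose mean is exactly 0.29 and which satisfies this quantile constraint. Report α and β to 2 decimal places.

With mean 0.29 fixed, write α = 0.29s, β = 0.71s where s = α+β.
Need P(θ < 0.43) = 0.9 under Beta(0.29s, 0.71s). Normal approximation: (q−m)/√(m(1−m)/s) ≈ z_{0.9} = 1.28, so s ≈ 0.29·0.71·(1.28)²/(0.43−0.29)² = 17.3.
At s = 17.3: P(θ<0.43) ≈ 0.895. Adjusting to match 0.9 gives s ≈ 18.05.
So α = 0.29·18.05 ≈ 5.23, β = 0.71·18.05 ≈ 12.81.

α ≈ 5.23, β ≈ 12.81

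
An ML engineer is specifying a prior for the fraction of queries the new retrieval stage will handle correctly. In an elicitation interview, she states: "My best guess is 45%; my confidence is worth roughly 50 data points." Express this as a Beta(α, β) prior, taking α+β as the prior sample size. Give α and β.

Under the effective-sample-size interpretation, Beta(α, β) has prior mean α/(α+β) and prior sample size α+β.
So α+β = 50 and α/(α+β) = 0.45, giving α = 0.45·50 = 22.5 and β = 50 − 22.5 = 27.5.

α = 22.5, β = 27.5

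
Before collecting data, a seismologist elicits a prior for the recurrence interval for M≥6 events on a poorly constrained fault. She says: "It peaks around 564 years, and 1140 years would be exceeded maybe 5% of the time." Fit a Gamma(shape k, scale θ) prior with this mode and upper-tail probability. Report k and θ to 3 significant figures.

k ≈ 6.59, θ ≈ 101

Gamma(k,θ) with k>1 has mode (k−1)θ, so θ = 564/(k−1).
Need P(X < 1140) = 0.95 with θ tied to k this way. Start at k = 2, θ = 564: P(X<1140) ≈ 0.600.
Too low — raise k to concentrate. Iterating converges to k ≈ 6.59.
Then θ = 564/(6.59−1) ≈ 101.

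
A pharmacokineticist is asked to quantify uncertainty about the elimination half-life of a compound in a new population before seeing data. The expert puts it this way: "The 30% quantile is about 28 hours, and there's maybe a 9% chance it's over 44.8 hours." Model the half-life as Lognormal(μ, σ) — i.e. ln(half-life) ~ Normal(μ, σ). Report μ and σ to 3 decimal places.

If T ~ Lognormal(μ,σ) then ln T ~ Normal(μ,σ), so the p-quantile of ln T is μ + z_p·σ.
ln(28) = 3.332 and ln(44.8) = 3.802; z_{0.3} = -0.5244, z_{0.91} = 1.341.
σ = (3.802 − 3.332)/(1.341 − (-0.5244)) = 0.252.
μ = 3.332 − (-0.5244)·0.252 = 3.464.

μ ≈ 3.464, σ ≈ 0.252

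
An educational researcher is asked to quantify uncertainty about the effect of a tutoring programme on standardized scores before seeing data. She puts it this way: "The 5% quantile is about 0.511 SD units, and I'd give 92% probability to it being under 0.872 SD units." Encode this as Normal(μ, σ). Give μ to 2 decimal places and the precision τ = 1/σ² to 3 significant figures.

μ = 0.71, τ = 71.4

For Normal(μ,σ), the p-quantile is μ + z_p·σ. Here z_{0.05} = -1.645, z_{0.92} = 1.405.
So 0.511 = μ − 1.645σ and 0.872 = μ + 1.405σ.
Subtracting: σ = (0.872 − 0.511)/(1.405 − (-1.645)) = 0.12.
Then μ = 0.511 − (-1.645)·0.12 = 0.71.
Precision τ = 1/σ² = 1/0.1184² = 71.4.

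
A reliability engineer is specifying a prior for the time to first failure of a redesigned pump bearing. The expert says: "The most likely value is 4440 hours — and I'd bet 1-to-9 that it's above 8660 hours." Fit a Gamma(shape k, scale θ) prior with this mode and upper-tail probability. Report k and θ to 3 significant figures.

Gamma(k,θ) with k>1 has mode (k−1)θ, so θ = 4440/(k−1).
Need P(X < 8660) = 0.9 with θ tied to k this way. Start at k = 2, θ = 4440: P(X<8660) ≈ 0.580.
Too low — raise k to concentrate. Iterating converges to k ≈ 5.29.
Then θ = 4440/(5.29−1) ≈ 1030.

k ≈ 5.29, θ ≈ 1030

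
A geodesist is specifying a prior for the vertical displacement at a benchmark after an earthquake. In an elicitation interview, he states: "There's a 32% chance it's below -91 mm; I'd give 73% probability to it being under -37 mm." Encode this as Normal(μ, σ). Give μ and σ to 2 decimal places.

μ = -67.63, σ = 49.98

For Normal(μ,σ), the p-quantile is μ + z_p·σ. Here z_{0.32} = -0.4677, z_{0.73} = 0.6128.
So -91 = μ − 0.4677σ and -37 = μ + 0.6128σ.
Subtracting: σ = (-37 − -91)/(0.6128 − (-0.4677)) = 49.98.
Then μ = -91 − (-0.4677)·49.98 = -67.63.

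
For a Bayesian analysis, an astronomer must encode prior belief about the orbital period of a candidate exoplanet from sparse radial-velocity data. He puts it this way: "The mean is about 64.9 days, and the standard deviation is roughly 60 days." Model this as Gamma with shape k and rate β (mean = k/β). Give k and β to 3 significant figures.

For Gamma(k, rate β): mean = k/β, variance = k/β², so CV = 1/√k.
CV = SD/mean = 60/64.9 = 0.9245, hence k = 1/CV² = 1.17.
Then β = k/mean = 1.17/64.9 = 0.018.

k ≈ 1.17, β ≈ 0.018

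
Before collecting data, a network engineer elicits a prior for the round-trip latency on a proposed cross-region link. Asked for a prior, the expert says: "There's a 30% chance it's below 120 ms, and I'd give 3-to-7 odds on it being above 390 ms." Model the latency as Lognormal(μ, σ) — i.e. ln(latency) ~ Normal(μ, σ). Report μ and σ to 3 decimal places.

If T ~ Lognormal(μ,σ) then ln T ~ Normal(μ,σ), so the p-quantile of ln T is μ + z_p·σ.
ln(120) = 4.787 and ln(390) = 5.966; z_{0.3} = -0.5244, z_{0.7} = 0.5244.
σ = (5.966 − 4.787)/(0.5244 − (-0.5244)) = 1.124.
μ = 4.787 − (-0.5244)·1.124 = 5.377.

μ ≈ 5.377, σ ≈ 1.124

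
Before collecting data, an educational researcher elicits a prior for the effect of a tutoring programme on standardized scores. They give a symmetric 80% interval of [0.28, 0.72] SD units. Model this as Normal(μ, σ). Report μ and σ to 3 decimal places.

A symmetric 80% interval runs μ ± z·σ with z = 1.282.
Half-width = 0.22, so σ = 0.22/1.282 = 0.172.
μ is the interval midpoint, 0.500.

μ = 0.500, σ = 0.172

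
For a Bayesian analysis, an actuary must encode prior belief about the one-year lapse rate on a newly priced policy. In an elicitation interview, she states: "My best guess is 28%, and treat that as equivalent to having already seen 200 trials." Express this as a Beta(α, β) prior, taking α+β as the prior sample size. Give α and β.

α = 56, β = 144

Under the effective-sample-size interpretation, Beta(α, β) has prior mean α/(α+β) and prior sample size α+β.
So α+β = 200 and α/(α+β) = 0.28, giving α = 0.28·200 = 56 and β = 200 − 56 = 144.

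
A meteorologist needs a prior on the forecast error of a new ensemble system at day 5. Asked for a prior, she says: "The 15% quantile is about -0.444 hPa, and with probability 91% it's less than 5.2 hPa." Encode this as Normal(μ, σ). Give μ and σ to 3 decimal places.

μ = 2.017, σ = 2.374

For Normal(μ,σ), the p-quantile is μ + z_p·σ. Here z_{0.15} = -1.036, z_{0.91} = 1.341.
So -0.444 = μ − 1.036σ and 5.2 = μ + 1.341σ.
Subtracting: σ = (5.2 − -0.444)/(1.341 − (-1.036)) = 2.374.
Then μ = -0.444 − (-1.036)·2.374 = 2.017.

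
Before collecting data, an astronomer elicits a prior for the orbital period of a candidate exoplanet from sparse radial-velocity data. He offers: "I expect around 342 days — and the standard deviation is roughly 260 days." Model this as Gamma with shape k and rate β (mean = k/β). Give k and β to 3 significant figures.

For Gamma(k, rate β): mean = k/β, variance = k/β², so CV = 1/√k.
CV = SD/mean = 260/342 = 0.7602, hence k = 1/CV² = 1.73.
Then β = k/mean = 1.73/342 = 0.00506.

k ≈ 1.73, β ≈ 0.00506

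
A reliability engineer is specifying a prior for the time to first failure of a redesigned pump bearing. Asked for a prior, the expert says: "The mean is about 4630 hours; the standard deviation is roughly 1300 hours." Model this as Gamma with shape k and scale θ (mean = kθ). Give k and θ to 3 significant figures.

For Gamma(k, scale θ): mean = kθ, variance = kθ², so CV = 1/√k.
CV = SD/mean = 1300/4630 = 0.2808, hence k = 1/CV² = 12.7.
Then θ = mean/k = 4630/12.7 = 365.

k ≈ 12.7, θ ≈ 365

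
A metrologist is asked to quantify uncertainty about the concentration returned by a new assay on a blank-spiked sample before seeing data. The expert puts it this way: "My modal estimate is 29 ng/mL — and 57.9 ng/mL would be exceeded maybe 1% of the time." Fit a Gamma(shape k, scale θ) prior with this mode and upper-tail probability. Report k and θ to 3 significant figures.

Gamma(k,θ) with k>1 has mode (k−1)θ, so θ = 29/(k−1).
Need P(X < 57.9) = 0.99 with θ tied to k this way. Start at k = 2, θ = 29: P(X<57.9) ≈ 0.593.
Too low — raise k to concentrate. Iterating converges to k ≈ 11.3.
Then θ = 29/(11.3−1) ≈ 2.82.

k ≈ 11.3, θ ≈ 2.82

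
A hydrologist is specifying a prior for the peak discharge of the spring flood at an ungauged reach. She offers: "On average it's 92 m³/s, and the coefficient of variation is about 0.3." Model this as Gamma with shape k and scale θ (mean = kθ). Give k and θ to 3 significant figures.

k ≈ 11.1, θ ≈ 8.28

For Gamma(k, scale θ): mean = kθ, variance = kθ², so CV = 1/√k.
CV = 0.3, hence k = 1/CV² = 11.1.
Then θ = mean/k = 92/11.1 = 8.28.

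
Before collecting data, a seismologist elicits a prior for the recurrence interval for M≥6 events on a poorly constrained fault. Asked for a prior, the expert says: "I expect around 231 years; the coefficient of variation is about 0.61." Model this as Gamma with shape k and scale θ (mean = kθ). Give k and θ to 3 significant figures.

k ≈ 2.69, θ ≈ 86

For Gamma(k, scale θ): mean = kθ, variance = kθ², so CV = 1/√k.
CV = 0.61, hence k = 1/CV² = 2.69.
Then θ = mean/k = 231/2.69 = 86.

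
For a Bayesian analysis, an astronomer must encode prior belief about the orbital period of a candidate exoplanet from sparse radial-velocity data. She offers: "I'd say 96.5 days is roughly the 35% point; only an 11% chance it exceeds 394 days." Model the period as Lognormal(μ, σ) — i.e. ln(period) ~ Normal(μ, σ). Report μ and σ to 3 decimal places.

μ ≈ 4.906, σ ≈ 0.873

If T ~ Lognormal(μ,σ) then ln T ~ Normal(μ,σ), so the p-quantile of ln T is μ + z_p·σ.
ln(96.5) = 4.57 and ln(394) = 5.976; z_{0.35} = -0.3853, z_{0.89} = 1.227.
σ = (5.976 − 4.57)/(1.227 − (-0.3853)) = 0.873.
μ = 4.57 − (-0.3853)·0.873 = 4.906.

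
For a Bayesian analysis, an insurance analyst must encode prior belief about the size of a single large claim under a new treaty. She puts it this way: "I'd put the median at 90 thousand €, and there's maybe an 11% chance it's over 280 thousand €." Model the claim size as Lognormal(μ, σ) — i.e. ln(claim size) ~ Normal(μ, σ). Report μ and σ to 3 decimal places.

If T ~ Lognormal(μ,σ) then ln T ~ Normal(μ,σ), so the p-quantile of ln T is μ + z_p·σ.
ln(90) = 4.5 and ln(280) = 5.635; z_{0.5} = 0, z_{0.89} = 1.227.
σ = (5.635 − 4.5)/(1.227 − (0)) = 0.925.
μ = 4.5 − (0)·0.925 = 4.500.

μ ≈ 4.500, σ ≈ 0.925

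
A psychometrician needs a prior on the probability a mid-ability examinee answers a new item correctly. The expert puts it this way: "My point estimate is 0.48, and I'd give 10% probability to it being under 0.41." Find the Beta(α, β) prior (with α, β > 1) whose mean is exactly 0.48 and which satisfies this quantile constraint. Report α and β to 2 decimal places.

α ≈ 39.88, β ≈ 43.20

With mean 0.48 fixed, write α = 0.48s, β = 0.52s where s = α+β.
Need P(θ < 0.41) = 0.1 under Beta(0.48s, 0.52s). Normal approximation: (q−m)/√(m(1−m)/s) ≈ z_{0.1} = -1.28, so s ≈ 0.48·0.52·(-1.28)²/(0.41−0.48)² = 83.7.
At s = 83.7: P(θ<0.41) ≈ 0.099. Adjusting to match 0.1 gives s ≈ 83.08.
So α = 0.48·83.08 ≈ 39.88, β = 0.52·83.08 ≈ 43.20.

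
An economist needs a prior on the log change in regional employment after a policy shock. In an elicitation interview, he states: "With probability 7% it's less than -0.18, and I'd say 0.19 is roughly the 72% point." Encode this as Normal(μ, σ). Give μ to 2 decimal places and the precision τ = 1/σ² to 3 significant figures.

μ = 0.09, τ = 31

For Normal(μ,σ), the p-quantile is μ + z_p·σ. Here z_{0.07} = -1.476, z_{0.72} = 0.5828.
So -0.18 = μ − 1.476σ and 0.19 = μ + 0.5828σ.
Subtracting: σ = (0.19 − -0.18)/(0.5828 − (-1.476)) = 0.18.
Then μ = -0.18 − (-1.476)·0.18 = 0.09.
Precision τ = 1/σ² = 1/0.1797² = 31.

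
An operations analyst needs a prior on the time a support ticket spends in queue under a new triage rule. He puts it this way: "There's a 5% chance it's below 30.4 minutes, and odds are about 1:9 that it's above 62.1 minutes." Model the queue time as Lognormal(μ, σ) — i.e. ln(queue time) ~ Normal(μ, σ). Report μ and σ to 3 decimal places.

If T ~ Lognormal(μ,σ) then ln T ~ Normal(μ,σ), so the p-quantile of ln T is μ + z_p·σ.
ln(30.4) = 3.414 and ln(62.1) = 4.129; z_{0.05} = -1.645, z_{0.9} = 1.282.
σ = (4.129 − 3.414)/(1.282 − (-1.645)) = 0.244.
μ = 3.414 − (-1.645)·0.244 = 3.816.

μ ≈ 3.816, σ ≈ 0.244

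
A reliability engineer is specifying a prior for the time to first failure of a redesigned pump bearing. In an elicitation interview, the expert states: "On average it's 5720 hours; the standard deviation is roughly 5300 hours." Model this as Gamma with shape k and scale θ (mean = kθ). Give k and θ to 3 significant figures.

For Gamma(k, scale θ): mean = kθ, variance = kθ², so CV = 1/√k.
CV = SD/mean = 5300/5720 = 0.9266, hence k = 1/CV² = 1.16.
Then θ = mean/k = 5720/1.16 = 4910.

k ≈ 1.16, θ ≈ 4910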